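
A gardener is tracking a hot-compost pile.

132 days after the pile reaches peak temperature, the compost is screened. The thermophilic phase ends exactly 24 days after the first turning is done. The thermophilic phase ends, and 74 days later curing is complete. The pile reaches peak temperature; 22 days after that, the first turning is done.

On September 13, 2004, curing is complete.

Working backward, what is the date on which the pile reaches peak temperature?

Curing is complete: Sep 13, 2004.
The thermophilic phase ends: Sep 13, 2004 − 74 days = Jul 1, 2004.
The first turning is done: Jul 1, 2004 − 24 days = Jun 7, 2004.
The pile reaches peak temperature: Jun 7, 2004 − 22 days = May 16, 2004.

May 16, 2004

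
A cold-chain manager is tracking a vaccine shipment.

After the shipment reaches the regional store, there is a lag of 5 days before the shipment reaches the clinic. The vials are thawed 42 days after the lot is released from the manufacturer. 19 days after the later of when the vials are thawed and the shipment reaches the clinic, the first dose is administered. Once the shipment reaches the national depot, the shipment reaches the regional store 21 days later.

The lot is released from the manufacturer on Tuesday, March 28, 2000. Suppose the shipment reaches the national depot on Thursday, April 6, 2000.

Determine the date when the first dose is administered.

Sunday, May 28, 2000

The lot is released from the manufacturer: Mar 28, 2000.
The vials are thawed: Mar 28, 2000 + 42 days = May 9, 2000.
The shipment reaches the national depot: Apr 6, 2000.
The shipment reaches the regional store: Apr 6, 2000 + 21 days = Apr 27, 2000.
The shipment reaches the clinic: Apr 27, 2000 + 5 days = May 2, 2000.
Both prerequisites met — the vials are thawed (May 9, 2000), the shipment reaches the clinic (May 2, 2000); the later is May 9, 2000.
The first dose is administered: May 9, 2000 + 19 days = May 28, 2000.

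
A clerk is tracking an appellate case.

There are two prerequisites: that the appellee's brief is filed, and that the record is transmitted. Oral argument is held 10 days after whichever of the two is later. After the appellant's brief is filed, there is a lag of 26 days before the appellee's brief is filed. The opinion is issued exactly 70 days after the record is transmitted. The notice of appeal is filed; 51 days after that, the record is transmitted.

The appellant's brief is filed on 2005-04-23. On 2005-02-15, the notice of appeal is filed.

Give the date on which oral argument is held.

2005-05-29

The appellant's brief is filed: Apr 23, 2005.
The appellee's brief is filed: Apr 23, 2005 + 26 days = May 19, 2005.
The notice of appeal is filed: Feb 15, 2005.
The record is transmitted: Feb 15, 2005 + 51 days = Apr 7, 2005.
Both prerequisites met — the appellee's brief is filed (May 19, 2005), the record is transmitted (Apr 7, 2005); the later is May 19, 2005.
Oral argument is held: May 19, 2005 + 10 days = May 29, 2005.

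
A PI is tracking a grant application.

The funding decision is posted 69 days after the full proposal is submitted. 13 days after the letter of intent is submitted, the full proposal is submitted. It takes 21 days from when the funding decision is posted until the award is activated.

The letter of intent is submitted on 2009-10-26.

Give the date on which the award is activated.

The letter of intent is submitted: Oct 26, 2009.
The full proposal is submitted: Oct 26, 2009 + 13 days = Nov 8, 2009.
The funding decision is posted: Nov 8, 2009 + 69 days = Jan 16, 2010.
The award is activated: Jan 16, 2010 + 21 days = Feb 6, 2010.

2010-02-06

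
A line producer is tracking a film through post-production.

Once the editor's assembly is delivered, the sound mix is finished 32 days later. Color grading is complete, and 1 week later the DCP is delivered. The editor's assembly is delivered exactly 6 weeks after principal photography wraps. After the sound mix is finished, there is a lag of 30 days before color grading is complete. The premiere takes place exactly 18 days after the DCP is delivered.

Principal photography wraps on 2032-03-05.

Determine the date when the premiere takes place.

2032-07-12

Principal photography wraps: Mar 5, 2032.
The editor's assembly is delivered: Mar 5, 2032 + 6 weeks = Apr 16, 2032.
The sound mix is finished: Apr 16, 2032 + 32 days = May 18, 2032.
Color grading is complete: May 18, 2032 + 30 days = Jun 17, 2032.
The DCP is delivered: Jun 17, 2032 + 1 week = Jun 24, 2032.
The premiere takes place: Jun 24, 2032 + 18 days = Jul 12, 2032.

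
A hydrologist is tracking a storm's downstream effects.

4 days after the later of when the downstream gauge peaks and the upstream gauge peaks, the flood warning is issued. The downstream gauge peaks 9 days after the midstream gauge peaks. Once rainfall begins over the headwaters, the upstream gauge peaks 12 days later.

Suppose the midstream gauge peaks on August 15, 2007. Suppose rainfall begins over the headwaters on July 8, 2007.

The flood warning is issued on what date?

August 28, 2007

The midstream gauge peaks: Aug 15, 2007.
The downstream gauge peaks: Aug 15, 2007 + 9 days = Aug 24, 2007.
Rainfall begins over the headwaters: Jul 8, 2007.
The upstream gauge peaks: Jul 8, 2007 + 12 days = Jul 20, 2007.
Both prerequisites met — the downstream gauge peaks (Aug 24, 2007), the upstream gauge peaks (Jul 20, 2007); the later is Aug 24, 2007.
The flood warning is issued: Aug 24, 2007 + 4 days = Aug 28, 2007.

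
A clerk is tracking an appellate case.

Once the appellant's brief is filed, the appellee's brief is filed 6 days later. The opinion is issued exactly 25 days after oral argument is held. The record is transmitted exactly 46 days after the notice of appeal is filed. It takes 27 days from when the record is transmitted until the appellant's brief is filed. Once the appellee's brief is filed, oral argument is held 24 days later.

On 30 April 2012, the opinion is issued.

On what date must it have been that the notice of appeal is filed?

The opinion is issued: Apr 30, 2012.
Oral argument is held: Apr 30, 2012 − 25 days = Apr 5, 2012.
The appellee's brief is filed: Apr 5, 2012 − 24 days = Mar 12, 2012.
The appellant's brief is filed: Mar 12, 2012 − 6 days = Mar 6, 2012.
The record is transmitted: Mar 6, 2012 − 27 days = Feb 8, 2012.
The notice of appeal is filed: Feb 8, 2012 − 46 days = Dec 24, 2011.

24 December 2011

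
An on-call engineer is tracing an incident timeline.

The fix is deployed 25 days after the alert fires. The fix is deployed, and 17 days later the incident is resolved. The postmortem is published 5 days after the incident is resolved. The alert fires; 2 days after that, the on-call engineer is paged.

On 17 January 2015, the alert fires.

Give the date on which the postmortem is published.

5 March 2015

The alert fires: Jan 17, 2015.
The fix is deployed: Jan 17, 2015 + 25 days = Feb 11, 2015.
The incident is resolved: Feb 11, 2015 + 17 days = Feb 28, 2015.
The postmortem is published: Feb 28, 2015 + 5 days = Mar 5, 2015.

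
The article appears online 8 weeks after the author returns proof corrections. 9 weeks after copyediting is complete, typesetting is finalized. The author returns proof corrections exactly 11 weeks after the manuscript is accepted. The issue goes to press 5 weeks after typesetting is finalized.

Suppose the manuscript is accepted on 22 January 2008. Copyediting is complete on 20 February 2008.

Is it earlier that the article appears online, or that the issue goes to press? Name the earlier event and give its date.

The manuscript is accepted: Jan 22, 2008.
The author returns proof corrections: Jan 22, 2008 + 11 weeks = Apr 8, 2008.
The article appears online: Apr 8, 2008 + 8 weeks = Jun 3, 2008.
Copyediting is complete: Feb 20, 2008.
Typesetting is finalized: Feb 20, 2008 + 9 weeks = Apr 23, 2008.
The issue goes to press: Apr 23, 2008 + 5 weeks = May 28, 2008.
Comparing: the article appears online on Jun 3, 2008 vs the issue goes to press on May 28, 2008. Earlier: the issue goes to press.

The issue goes to press — 28 May 2008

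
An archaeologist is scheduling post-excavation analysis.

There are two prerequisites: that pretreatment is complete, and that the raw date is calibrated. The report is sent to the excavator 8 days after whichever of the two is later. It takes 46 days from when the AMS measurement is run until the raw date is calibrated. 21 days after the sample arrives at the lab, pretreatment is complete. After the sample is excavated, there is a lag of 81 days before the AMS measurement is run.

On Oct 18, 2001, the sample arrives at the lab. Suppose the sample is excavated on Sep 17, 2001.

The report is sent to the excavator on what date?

Jan 30, 2002

The sample arrives at the lab: Oct 18, 2001.
Pretreatment is complete: Oct 18, 2001 + 21 days = Nov 8, 2001.
The sample is excavated: Sep 17, 2001.
The AMS measurement is run: Sep 17, 2001 + 81 days = Dec 7, 2001.
The raw date is calibrated: Dec 7, 2001 + 46 days = Jan 22, 2002.
Both prerequisites met — pretreatment is complete (Nov 8, 2001), the raw date is calibrated (Jan 22, 2002); the later is Jan 22, 2002.
The report is sent to the excavator: Jan 22, 2002 + 8 days = Jan 30, 2002.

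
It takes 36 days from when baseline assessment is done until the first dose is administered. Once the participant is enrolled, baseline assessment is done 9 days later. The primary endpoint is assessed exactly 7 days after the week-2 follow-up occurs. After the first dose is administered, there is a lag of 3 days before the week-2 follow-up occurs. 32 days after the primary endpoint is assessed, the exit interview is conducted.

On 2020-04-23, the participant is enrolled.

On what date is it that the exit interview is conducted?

The participant is enrolled: Apr 23, 2020.
Baseline assessment is done: Apr 23, 2020 + 9 days = May 2, 2020.
The first dose is administered: May 2, 2020 + 36 days = Jun 7, 2020.
The week-2 follow-up occurs: Jun 7, 2020 + 3 days = Jun 10, 2020.
The primary endpoint is assessed: Jun 10, 2020 + 7 days = Jun 17, 2020.
The exit interview is conducted: Jun 17, 2020 + 32 days = Jul 19, 2020.

2020-07-19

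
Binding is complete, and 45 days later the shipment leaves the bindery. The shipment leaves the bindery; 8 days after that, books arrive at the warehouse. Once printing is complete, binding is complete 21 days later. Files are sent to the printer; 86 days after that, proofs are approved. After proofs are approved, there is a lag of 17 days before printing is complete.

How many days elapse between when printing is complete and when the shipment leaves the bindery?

66 days

Causal path: printing is complete → binding is complete → the shipment leaves the bindery.
Total delay along the path: 21 + 45 = 66 days.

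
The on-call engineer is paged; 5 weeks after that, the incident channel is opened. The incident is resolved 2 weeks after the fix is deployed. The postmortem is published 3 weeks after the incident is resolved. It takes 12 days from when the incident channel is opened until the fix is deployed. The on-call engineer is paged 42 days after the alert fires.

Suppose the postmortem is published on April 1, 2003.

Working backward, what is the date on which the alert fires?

November 28, 2002

The postmortem is published: Apr 1, 2003.
The incident is resolved: Apr 1, 2003 − 3 weeks = Mar 11, 2003.
The fix is deployed: Mar 11, 2003 − 2 weeks = Feb 25, 2003.
The incident channel is opened: Feb 25, 2003 − 12 days = Feb 13, 2003.
The on-call engineer is paged: Feb 13, 2003 − 5 weeks = Jan 9, 2003.
The alert fires: Jan 9, 2003 − 42 days = Nov 28, 2002.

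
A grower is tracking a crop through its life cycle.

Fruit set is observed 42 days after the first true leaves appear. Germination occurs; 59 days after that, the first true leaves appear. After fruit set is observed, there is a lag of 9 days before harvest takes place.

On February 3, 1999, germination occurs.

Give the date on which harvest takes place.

May 24, 1999

Germination occurs: Feb 3, 1999.
The first true leaves appear: Feb 3, 1999 + 59 days = Apr 3, 1999.
Fruit set is observed: Apr 3, 1999 + 42 days = May 15, 1999.
Harvest takes place: May 15, 1999 + 9 days = May 24, 1999.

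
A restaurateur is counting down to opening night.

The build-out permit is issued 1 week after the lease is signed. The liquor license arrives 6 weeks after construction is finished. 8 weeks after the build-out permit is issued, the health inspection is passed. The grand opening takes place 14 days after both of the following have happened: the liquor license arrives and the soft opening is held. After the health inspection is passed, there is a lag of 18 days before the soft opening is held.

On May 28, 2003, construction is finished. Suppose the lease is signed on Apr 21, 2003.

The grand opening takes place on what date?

Jul 25, 2003

Construction is finished: May 28, 2003.
The liquor license arrives: May 28, 2003 + 6 weeks = Jul 9, 2003.
The lease is signed: Apr 21, 2003.
The build-out permit is issued: Apr 21, 2003 + 1 week = Apr 28, 2003.
The health inspection is passed: Apr 28, 2003 + 8 weeks = Jun 23, 2003.
The soft opening is held: Jun 23, 2003 + 18 days = Jul 11, 2003.
Both prerequisites met — the liquor license arrives (Jul 9, 2003), the soft opening is held (Jul 11, 2003); the later is Jul 11, 2003.
The grand opening takes place: Jul 11, 2003 + 14 days = Jul 25, 2003.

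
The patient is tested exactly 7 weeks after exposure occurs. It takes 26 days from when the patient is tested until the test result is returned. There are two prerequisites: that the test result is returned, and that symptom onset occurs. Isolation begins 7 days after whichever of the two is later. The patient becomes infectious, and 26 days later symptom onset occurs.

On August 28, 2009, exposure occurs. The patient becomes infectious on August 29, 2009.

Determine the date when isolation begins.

Exposure occurs: Aug 28, 2009.
The patient is tested: Aug 28, 2009 + 7 weeks = Oct 16, 2009.
The test result is returned: Oct 16, 2009 + 26 days = Nov 11, 2009.
The patient becomes infectious: Aug 29, 2009.
Symptom onset occurs: Aug 29, 2009 + 26 days = Sep 24, 2009.
Both prerequisites met — the test result is returned (Nov 11, 2009), symptom onset occurs (Sep 24, 2009); the later is Nov 11, 2009.
Isolation begins: Nov 11, 2009 + 7 days = Nov 18, 2009.

November 18, 2009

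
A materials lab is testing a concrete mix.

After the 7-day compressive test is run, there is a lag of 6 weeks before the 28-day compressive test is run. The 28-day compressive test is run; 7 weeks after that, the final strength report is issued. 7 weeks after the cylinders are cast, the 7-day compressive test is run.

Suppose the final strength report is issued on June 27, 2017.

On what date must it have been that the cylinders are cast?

The final strength report is issued: Jun 27, 2017.
The 28-day compressive test is run: Jun 27, 2017 − 7 weeks = May 9, 2017.
The 7-day compressive test is run: May 9, 2017 − 6 weeks = Mar 28, 2017.
The cylinders are cast: Mar 28, 2017 − 7 weeks = Feb 7, 2017.

February 7, 2017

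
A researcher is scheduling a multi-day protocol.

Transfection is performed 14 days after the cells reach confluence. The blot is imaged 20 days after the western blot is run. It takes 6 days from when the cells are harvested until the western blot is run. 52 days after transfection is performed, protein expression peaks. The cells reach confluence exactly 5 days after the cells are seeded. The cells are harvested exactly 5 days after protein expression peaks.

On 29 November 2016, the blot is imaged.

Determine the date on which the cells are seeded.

The blot is imaged: Nov 29, 2016.
The western blot is run: Nov 29, 2016 − 20 days = Nov 9, 2016.
The cells are harvested: Nov 9, 2016 − 6 days = Nov 3, 2016.
Protein expression peaks: Nov 3, 2016 − 5 days = Oct 29, 2016.
Transfection is performed: Oct 29, 2016 − 52 days = Sep 7, 2016.
The cells reach confluence: Sep 7, 2016 − 14 days = Aug 24, 2016.
The cells are seeded: Aug 24, 2016 − 5 days = Aug 19, 2016.

19 August 2016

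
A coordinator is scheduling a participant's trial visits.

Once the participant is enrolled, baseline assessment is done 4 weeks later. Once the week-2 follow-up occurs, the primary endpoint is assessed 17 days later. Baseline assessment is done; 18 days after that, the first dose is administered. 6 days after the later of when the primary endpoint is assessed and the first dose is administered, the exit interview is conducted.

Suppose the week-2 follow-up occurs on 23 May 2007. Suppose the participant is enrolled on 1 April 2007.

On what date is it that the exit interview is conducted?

The week-2 follow-up occurs: May 23, 2007.
The primary endpoint is assessed: May 23, 2007 + 17 days = Jun 9, 2007.
The participant is enrolled: Apr 1, 2007.
Baseline assessment is done: Apr 1, 2007 + 4 weeks = Apr 29, 2007.
The first dose is administered: Apr 29, 2007 + 18 days = May 17, 2007.
Both prerequisites met — the primary endpoint is assessed (Jun 9, 2007), the first dose is administered (May 17, 2007); the later is Jun 9, 2007.
The exit interview is conducted: Jun 9, 2007 + 6 days = Jun 15, 2007.

15 June 2007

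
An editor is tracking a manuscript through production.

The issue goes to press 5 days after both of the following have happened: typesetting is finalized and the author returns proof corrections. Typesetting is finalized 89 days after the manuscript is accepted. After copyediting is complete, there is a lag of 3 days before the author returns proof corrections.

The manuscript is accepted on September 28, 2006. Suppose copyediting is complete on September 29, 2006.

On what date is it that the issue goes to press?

The manuscript is accepted: Sep 28, 2006.
Typesetting is finalized: Sep 28, 2006 + 89 days = Dec 26, 2006.
Copyediting is complete: Sep 29, 2006.
The author returns proof corrections: Sep 29, 2006 + 3 days = Oct 2, 2006.
Both prerequisites met — typesetting is finalized (Dec 26, 2006), the author returns proof corrections (Oct 2, 2006); the later is Dec 26, 2006.
The issue goes to press: Dec 26, 2006 + 5 days = Dec 31, 2006.

December 31, 2006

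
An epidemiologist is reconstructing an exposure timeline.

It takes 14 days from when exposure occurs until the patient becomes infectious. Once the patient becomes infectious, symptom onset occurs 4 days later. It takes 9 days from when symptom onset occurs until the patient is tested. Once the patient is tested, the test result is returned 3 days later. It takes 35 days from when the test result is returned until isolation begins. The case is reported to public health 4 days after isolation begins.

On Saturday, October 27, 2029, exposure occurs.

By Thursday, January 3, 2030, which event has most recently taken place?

Exposure occurs: Oct 27, 2029.
The patient becomes infectious: Oct 27, 2029 + 14 days = Nov 10, 2029.
Symptom onset occurs: Nov 10, 2029 + 4 days = Nov 14, 2029.
The patient is tested: Nov 14, 2029 + 9 days = Nov 23, 2029.
The test result is returned: Nov 23, 2029 + 3 days = Nov 26, 2029.
Isolation begins: Nov 26, 2029 + 35 days = Dec 31, 2029.
The case is reported to public health: Dec 31, 2029 + 4 days = Jan 4, 2030.
Jan 3, 2030 falls between when isolation begins (Dec 31, 2029) and when the case is reported to public health (Jan 4, 2030).

Isolation begins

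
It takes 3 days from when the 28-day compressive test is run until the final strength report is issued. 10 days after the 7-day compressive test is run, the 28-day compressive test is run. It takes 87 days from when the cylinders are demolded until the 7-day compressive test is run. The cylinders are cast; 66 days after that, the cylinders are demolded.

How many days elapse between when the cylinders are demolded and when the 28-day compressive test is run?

97 days

Causal path: the cylinders are demolded → the 7-day compressive test is run → the 28-day compressive test is run.
Total delay along the path: 87 + 10 = 97 days.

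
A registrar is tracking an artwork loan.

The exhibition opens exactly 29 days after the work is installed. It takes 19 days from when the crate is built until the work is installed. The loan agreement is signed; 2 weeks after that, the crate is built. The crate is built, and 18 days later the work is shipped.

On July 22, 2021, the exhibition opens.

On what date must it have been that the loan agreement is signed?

The exhibition opens: Jul 22, 2021.
The work is installed: Jul 22, 2021 − 29 days = Jun 23, 2021.
The crate is built: Jun 23, 2021 − 19 days = Jun 4, 2021.
The loan agreement is signed: Jun 4, 2021 − 2 weeks = May 21, 2021.

May 21, 2021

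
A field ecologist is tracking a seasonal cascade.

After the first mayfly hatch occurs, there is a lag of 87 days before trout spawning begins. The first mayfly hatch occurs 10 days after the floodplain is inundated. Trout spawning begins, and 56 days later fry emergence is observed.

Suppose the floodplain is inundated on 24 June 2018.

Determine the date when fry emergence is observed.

The floodplain is inundated: Jun 24, 2018.
The first mayfly hatch occurs: Jun 24, 2018 + 10 days = Jul 4, 2018.
Trout spawning begins: Jul 4, 2018 + 87 days = Sep 29, 2018.
Fry emergence is observed: Sep 29, 2018 + 56 days = Nov 24, 2018.

24 November 2018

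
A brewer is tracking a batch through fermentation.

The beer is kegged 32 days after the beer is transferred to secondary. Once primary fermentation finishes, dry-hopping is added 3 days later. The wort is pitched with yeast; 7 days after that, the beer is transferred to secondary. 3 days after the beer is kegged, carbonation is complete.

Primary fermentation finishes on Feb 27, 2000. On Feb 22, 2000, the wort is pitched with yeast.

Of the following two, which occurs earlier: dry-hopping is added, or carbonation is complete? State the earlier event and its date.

Dry-hopping is added — Mar 1, 2000

Primary fermentation finishes: Feb 27, 2000.
Dry-hopping is added: Feb 27, 2000 + 3 days = Mar 1, 2000.
The wort is pitched with yeast: Feb 22, 2000.
The beer is transferred to secondary: Feb 22, 2000 + 7 days = Feb 29, 2000.
The beer is kegged: Feb 29, 2000 + 32 days = Apr 1, 2000.
Carbonation is complete: Apr 1, 2000 + 3 days = Apr 4, 2000.
Comparing: dry-hopping is added on Mar 1, 2000 vs carbonation is complete on Apr 4, 2000. Earlier: dry-hopping is added.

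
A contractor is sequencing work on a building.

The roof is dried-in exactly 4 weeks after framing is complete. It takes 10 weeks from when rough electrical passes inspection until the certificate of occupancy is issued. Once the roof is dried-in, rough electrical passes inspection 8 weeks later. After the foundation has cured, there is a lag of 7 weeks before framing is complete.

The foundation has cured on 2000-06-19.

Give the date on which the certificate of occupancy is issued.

The foundation has cured: Jun 19, 2000.
Framing is complete: Jun 19, 2000 + 7 weeks = Aug 7, 2000.
The roof is dried-in: Aug 7, 2000 + 4 weeks = Sep 4, 2000.
Rough electrical passes inspection: Sep 4, 2000 + 8 weeks = Oct 30, 2000.
The certificate of occupancy is issued: Oct 30, 2000 + 10 weeks = Jan 8, 2001.

2001-01-08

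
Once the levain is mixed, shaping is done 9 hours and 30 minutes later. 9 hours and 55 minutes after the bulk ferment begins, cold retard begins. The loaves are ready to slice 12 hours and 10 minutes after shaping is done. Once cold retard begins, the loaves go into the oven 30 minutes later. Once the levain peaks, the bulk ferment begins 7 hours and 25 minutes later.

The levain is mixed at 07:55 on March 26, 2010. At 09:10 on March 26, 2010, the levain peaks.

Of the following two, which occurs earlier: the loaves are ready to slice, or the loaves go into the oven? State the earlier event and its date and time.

The loaves go into the oven — 03:00 on March 27, 2010

The levain is mixed: 07:55 Mar 26, 2010.
Shaping is done: 07:55 Mar 26, 2010 + 9h30m = 17:25 Mar 26, 2010.
The loaves are ready to slice: 17:25 Mar 26, 2010 + 12h10m = 05:35 Mar 27, 2010.
The levain peaks: 09:10 Mar 26, 2010.
The bulk ferment begins: 09:10 Mar 26, 2010 + 7h25m = 16:35 Mar 26, 2010.
Cold retard begins: 16:35 Mar 26, 2010 + 9h55m = 02:30 Mar 27, 2010.
The loaves go into the oven: 02:30 Mar 27, 2010 + 30m = 03:00 Mar 27, 2010.
Comparing: the loaves are ready to slice at 05:35 Mar 27, 2010 vs the loaves go into the oven at 03:00 Mar 27, 2010. Earlier: the loaves go into the oven.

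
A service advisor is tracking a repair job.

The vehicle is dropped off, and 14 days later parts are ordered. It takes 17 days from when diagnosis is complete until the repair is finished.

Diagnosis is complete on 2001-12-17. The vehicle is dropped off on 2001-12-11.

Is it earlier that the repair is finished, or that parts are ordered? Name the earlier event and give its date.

Diagnosis is complete: Dec 17, 2001.
The repair is finished: Dec 17, 2001 + 17 days = Jan 3, 2002.
The vehicle is dropped off: Dec 11, 2001.
Parts are ordered: Dec 11, 2001 + 14 days = Dec 25, 2001.
Comparing: the repair is finished on Jan 3, 2002 vs parts are ordered on Dec 25, 2001. Earlier: parts are ordered.

Parts are ordered — 2001-12-25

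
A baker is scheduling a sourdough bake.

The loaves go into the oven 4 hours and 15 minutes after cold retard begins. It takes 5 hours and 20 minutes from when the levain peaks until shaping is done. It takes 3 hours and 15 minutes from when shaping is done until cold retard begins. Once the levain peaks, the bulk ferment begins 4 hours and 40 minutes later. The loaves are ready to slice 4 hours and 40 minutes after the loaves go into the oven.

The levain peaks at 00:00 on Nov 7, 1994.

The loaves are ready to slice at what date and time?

The levain peaks: 00:00 Nov 7, 1994.
Shaping is done: 00:00 Nov 7, 1994 + 5h20m = 05:20 Nov 7, 1994.
Cold retard begins: 05:20 Nov 7, 1994 + 3h15m = 08:35 Nov 7, 1994.
The loaves go into the oven: 08:35 Nov 7, 1994 + 4h15m = 12:50 Nov 7, 1994.
The loaves are ready to slice: 12:50 Nov 7, 1994 + 4h40m = 17:30 Nov 7, 1994.

17:30 on Nov 7, 1994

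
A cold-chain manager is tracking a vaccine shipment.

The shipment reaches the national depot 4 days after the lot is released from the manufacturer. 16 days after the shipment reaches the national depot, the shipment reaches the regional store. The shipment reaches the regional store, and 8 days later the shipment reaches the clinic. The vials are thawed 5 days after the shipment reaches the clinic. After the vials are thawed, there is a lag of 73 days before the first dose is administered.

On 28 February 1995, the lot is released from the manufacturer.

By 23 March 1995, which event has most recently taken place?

The shipment reaches the regional store

The lot is released from the manufacturer: Feb 28, 1995.
The shipment reaches the national depot: Feb 28, 1995 + 4 days = Mar 4, 1995.
The shipment reaches the regional store: Mar 4, 1995 + 16 days = Mar 20, 1995.
The shipment reaches the clinic: Mar 20, 1995 + 8 days = Mar 28, 1995.
The vials are thawed: Mar 28, 1995 + 5 days = Apr 2, 1995.
The first dose is administered: Apr 2, 1995 + 73 days = Jun 14, 1995.
Mar 23, 1995 falls between when the shipment reaches the regional store (Mar 20, 1995) and when the shipment reaches the clinic (Mar 28, 1995).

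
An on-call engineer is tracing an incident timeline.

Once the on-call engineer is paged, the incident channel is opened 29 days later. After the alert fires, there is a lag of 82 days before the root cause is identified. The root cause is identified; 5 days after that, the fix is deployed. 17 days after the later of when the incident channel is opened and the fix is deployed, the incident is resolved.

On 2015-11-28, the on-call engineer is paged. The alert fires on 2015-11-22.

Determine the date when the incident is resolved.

The on-call engineer is paged: Nov 28, 2015.
The incident channel is opened: Nov 28, 2015 + 29 days = Dec 27, 2015.
The alert fires: Nov 22, 2015.
The root cause is identified: Nov 22, 2015 + 82 days = Feb 12, 2016.
The fix is deployed: Feb 12, 2016 + 5 days = Feb 17, 2016.
Both prerequisites met — the incident channel is opened (Dec 27, 2015), the fix is deployed (Feb 17, 2016); the later is Feb 17, 2016.
The incident is resolved: Feb 17, 2016 + 17 days = Mar 5, 2016.

2016-03-05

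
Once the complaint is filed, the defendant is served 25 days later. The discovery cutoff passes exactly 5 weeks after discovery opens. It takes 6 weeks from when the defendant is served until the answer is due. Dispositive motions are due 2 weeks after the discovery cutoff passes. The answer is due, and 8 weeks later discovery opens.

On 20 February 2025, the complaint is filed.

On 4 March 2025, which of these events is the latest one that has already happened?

The complaint is filed: Feb 20, 2025.
The defendant is served: Feb 20, 2025 + 25 days = Mar 17, 2025.
The answer is due: Mar 17, 2025 + 6 weeks = Apr 28, 2025.
Discovery opens: Apr 28, 2025 + 8 weeks = Jun 23, 2025.
The discovery cutoff passes: Jun 23, 2025 + 5 weeks = Jul 28, 2025.
Dispositive motions are due: Jul 28, 2025 + 2 weeks = Aug 11, 2025.
Mar 4, 2025 falls between when the complaint is filed (Feb 20, 2025) and when the defendant is served (Mar 17, 2025).

The complaint is filed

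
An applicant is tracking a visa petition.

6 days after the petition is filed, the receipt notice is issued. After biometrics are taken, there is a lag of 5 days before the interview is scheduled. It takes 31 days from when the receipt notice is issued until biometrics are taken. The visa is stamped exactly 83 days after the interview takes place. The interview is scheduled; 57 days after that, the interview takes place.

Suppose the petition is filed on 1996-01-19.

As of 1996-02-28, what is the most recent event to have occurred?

The petition is filed: Jan 19, 1996.
The receipt notice is issued: Jan 19, 1996 + 6 days = Jan 25, 1996.
Biometrics are taken: Jan 25, 1996 + 31 days = Feb 25, 1996.
The interview is scheduled: Feb 25, 1996 + 5 days = Mar 1, 1996.
The interview takes place: Mar 1, 1996 + 57 days = Apr 27, 1996.
The visa is stamped: Apr 27, 1996 + 83 days = Jul 19, 1996.
Feb 28, 1996 falls between when biometrics are taken (Feb 25, 1996) and when the interview is scheduled (Mar 1, 1996).

Biometrics are taken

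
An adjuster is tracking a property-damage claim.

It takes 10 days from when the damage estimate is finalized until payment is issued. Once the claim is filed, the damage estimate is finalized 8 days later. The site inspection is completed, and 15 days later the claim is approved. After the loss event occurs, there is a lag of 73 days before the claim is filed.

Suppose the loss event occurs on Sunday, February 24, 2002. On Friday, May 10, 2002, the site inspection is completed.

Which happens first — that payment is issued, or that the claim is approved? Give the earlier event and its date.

The loss event occurs: Feb 24, 2002.
The claim is filed: Feb 24, 2002 + 73 days = May 8, 2002.
The damage estimate is finalized: May 8, 2002 + 8 days = May 16, 2002.
Payment is issued: May 16, 2002 + 10 days = May 26, 2002.
The site inspection is completed: May 10, 2002.
The claim is approved: May 10, 2002 + 15 days = May 25, 2002.
Comparing: payment is issued on May 26, 2002 vs the claim is approved on May 25, 2002. Earlier: the claim is approved.

The claim is approved — Saturday, May 25, 2002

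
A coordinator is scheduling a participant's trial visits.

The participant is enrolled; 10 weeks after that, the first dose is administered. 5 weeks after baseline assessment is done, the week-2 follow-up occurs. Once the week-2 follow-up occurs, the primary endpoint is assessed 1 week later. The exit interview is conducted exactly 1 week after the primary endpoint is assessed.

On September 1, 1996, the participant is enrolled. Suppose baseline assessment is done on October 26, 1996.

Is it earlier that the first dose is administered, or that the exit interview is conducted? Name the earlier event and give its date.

The participant is enrolled: Sep 1, 1996.
The first dose is administered: Sep 1, 1996 + 10 weeks = Nov 10, 1996.
Baseline assessment is done: Oct 26, 1996.
The week-2 follow-up occurs: Oct 26, 1996 + 5 weeks = Nov 30, 1996.
The primary endpoint is assessed: Nov 30, 1996 + 1 week = Dec 7, 1996.
The exit interview is conducted: Dec 7, 1996 + 1 week = Dec 14, 1996.
Comparing: the first dose is administered on Nov 10, 1996 vs the exit interview is conducted on Dec 14, 1996. Earlier: the first dose is administered.

The first dose is administered — November 10, 1996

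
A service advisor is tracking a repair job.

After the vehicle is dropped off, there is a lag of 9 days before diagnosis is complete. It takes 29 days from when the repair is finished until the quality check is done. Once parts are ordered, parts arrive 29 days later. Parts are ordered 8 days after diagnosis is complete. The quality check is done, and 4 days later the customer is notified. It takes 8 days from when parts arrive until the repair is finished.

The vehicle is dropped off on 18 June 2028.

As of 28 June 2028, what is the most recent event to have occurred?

Diagnosis is complete

The vehicle is dropped off: Jun 18, 2028.
Diagnosis is complete: Jun 18, 2028 + 9 days = Jun 27, 2028.
Parts are ordered: Jun 27, 2028 + 8 days = Jul 5, 2028.
Parts arrive: Jul 5, 2028 + 29 days = Aug 3, 2028.
The repair is finished: Aug 3, 2028 + 8 days = Aug 11, 2028.
The quality check is done: Aug 11, 2028 + 29 days = Sep 9, 2028.
The customer is notified: Sep 9, 2028 + 4 days = Sep 13, 2028.
Jun 28, 2028 falls between when diagnosis is complete (Jun 27, 2028) and when parts are ordered (Jul 5, 2028).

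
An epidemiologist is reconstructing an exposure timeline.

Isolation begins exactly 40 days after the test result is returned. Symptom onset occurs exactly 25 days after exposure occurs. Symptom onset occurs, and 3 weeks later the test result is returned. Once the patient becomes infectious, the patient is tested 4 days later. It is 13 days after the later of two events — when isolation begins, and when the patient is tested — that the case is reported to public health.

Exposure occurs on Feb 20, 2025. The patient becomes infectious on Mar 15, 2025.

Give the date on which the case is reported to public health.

Exposure occurs: Feb 20, 2025.
Symptom onset occurs: Feb 20, 2025 + 25 days = Mar 17, 2025.
The test result is returned: Mar 17, 2025 + 3 weeks = Apr 7, 2025.
Isolation begins: Apr 7, 2025 + 40 days = May 17, 2025.
The patient becomes infectious: Mar 15, 2025.
The patient is tested: Mar 15, 2025 + 4 days = Mar 19, 2025.
Both prerequisites met — isolation begins (May 17, 2025), the patient is tested (Mar 19, 2025); the later is May 17, 2025.
The case is reported to public health: May 17, 2025 + 13 days = May 30, 2025.

May 30, 2025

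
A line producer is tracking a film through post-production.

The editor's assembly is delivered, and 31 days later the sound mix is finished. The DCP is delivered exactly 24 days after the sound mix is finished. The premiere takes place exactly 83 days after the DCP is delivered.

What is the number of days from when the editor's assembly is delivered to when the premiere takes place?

138 days

Causal path: the editor's assembly is delivered → the sound mix is finished → the DCP is delivered → the premiere takes place.
Total delay along the path: 31 + 24 + 83 = 138 days.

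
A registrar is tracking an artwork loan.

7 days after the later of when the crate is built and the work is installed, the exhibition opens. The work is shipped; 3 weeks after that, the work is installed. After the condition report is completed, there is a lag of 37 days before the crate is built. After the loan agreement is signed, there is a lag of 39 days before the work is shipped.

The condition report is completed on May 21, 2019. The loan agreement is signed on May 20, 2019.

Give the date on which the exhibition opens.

The condition report is completed: May 21, 2019.
The crate is built: May 21, 2019 + 37 days = Jun 27, 2019.
The loan agreement is signed: May 20, 2019.
The work is shipped: May 20, 2019 + 39 days = Jun 28, 2019.
The work is installed: Jun 28, 2019 + 3 weeks = Jul 19, 2019.
Both prerequisites met — the crate is built (Jun 27, 2019), the work is installed (Jul 19, 2019); the later is Jul 19, 2019.
The exhibition opens: Jul 19, 2019 + 7 days = Jul 26, 2019.

Jul 26, 2019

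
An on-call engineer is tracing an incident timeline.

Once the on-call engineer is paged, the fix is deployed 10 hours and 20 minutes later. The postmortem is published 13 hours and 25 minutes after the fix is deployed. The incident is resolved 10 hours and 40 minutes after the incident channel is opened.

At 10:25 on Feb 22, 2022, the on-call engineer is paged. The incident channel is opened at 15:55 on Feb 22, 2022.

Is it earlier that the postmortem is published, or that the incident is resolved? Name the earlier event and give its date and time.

The incident is resolved — 02:35 on Feb 23, 2022

The on-call engineer is paged: 10:25 Feb 22, 2022.
The fix is deployed: 10:25 Feb 22, 2022 + 10h20m = 20:45 Feb 22, 2022.
The postmortem is published: 20:45 Feb 22, 2022 + 13h25m = 10:10 Feb 23, 2022.
The incident channel is opened: 15:55 Feb 22, 2022.
The incident is resolved: 15:55 Feb 22, 2022 + 10h40m = 02:35 Feb 23, 2022.
Comparing: the postmortem is published at 10:10 Feb 23, 2022 vs the incident is resolved at 02:35 Feb 23, 2022. Earlier: the incident is resolved.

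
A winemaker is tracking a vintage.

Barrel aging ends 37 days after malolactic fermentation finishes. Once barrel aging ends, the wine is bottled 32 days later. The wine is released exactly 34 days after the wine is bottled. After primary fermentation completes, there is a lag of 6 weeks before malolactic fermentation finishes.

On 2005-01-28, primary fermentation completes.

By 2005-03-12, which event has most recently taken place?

Primary fermentation completes: Jan 28, 2005.
Malolactic fermentation finishes: Jan 28, 2005 + 6 weeks = Mar 11, 2005.
Barrel aging ends: Mar 11, 2005 + 37 days = Apr 17, 2005.
The wine is bottled: Apr 17, 2005 + 32 days = May 19, 2005.
The wine is released: May 19, 2005 + 34 days = Jun 22, 2005.
Mar 12, 2005 falls between when malolactic fermentation finishes (Mar 11, 2005) and when barrel aging ends (Apr 17, 2005).

Malolactic fermentation finishes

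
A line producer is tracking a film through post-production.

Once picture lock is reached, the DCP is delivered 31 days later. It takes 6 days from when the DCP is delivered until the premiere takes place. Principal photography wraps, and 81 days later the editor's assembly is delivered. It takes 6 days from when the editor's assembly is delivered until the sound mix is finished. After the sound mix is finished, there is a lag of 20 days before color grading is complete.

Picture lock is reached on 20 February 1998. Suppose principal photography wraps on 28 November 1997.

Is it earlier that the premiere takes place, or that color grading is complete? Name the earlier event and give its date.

Color grading is complete — 15 March 1998

Picture lock is reached: Feb 20, 1998.
The DCP is delivered: Feb 20, 1998 + 31 days = Mar 23, 1998.
The premiere takes place: Mar 23, 1998 + 6 days = Mar 29, 1998.
Principal photography wraps: Nov 28, 1997.
The editor's assembly is delivered: Nov 28, 1997 + 81 days = Feb 17, 1998.
The sound mix is finished: Feb 17, 1998 + 6 days = Feb 23, 1998.
Color grading is complete: Feb 23, 1998 + 20 days = Mar 15, 1998.
Comparing: the premiere takes place on Mar 29, 1998 vs color grading is complete on Mar 15, 1998. Earlier: color grading is complete.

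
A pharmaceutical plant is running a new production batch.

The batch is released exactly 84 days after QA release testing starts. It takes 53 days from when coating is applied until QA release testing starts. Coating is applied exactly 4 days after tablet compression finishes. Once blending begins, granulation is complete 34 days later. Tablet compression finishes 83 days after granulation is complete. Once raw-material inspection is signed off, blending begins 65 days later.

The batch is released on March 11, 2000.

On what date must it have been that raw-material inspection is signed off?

April 23, 1999

The batch is released: Mar 11, 2000.
QA release testing starts: Mar 11, 2000 − 84 days = Dec 18, 1999.
Coating is applied: Dec 18, 1999 − 53 days = Oct 26, 1999.
Tablet compression finishes: Oct 26, 1999 − 4 days = Oct 22, 1999.
Granulation is complete: Oct 22, 1999 − 83 days = Jul 31, 1999.
Blending begins: Jul 31, 1999 − 34 days = Jun 27, 1999.
Raw-material inspection is signed off: Jun 27, 1999 − 65 days = Apr 23, 1999.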